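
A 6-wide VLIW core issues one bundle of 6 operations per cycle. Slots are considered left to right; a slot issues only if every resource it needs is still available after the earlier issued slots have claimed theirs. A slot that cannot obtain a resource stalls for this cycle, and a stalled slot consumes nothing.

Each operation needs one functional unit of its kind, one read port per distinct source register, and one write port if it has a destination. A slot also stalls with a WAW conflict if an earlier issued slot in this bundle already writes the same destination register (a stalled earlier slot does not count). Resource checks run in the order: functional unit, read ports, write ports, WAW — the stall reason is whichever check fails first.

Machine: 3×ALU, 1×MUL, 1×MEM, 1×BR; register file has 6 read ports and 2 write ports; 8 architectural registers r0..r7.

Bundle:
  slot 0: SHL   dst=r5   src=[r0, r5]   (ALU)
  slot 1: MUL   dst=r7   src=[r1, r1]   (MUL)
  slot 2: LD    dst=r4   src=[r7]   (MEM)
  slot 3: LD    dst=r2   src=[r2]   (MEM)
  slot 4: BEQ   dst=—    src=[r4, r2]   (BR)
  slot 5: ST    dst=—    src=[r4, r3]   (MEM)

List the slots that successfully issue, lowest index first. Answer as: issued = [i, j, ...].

issued = [0, 1, 4]

slot 0 (ALU): ISSUE — free A2,Mu1,Ld1,B1 rp4 wp1
slot 1 (MUL): ISSUE — free A2,Mu0,Ld1,B1 rp3 wp0
slot 2 (MEM): stall WR_PORT — free A2,Mu0,Ld1,B1 rp3 wp0
slot 3 (MEM): stall WR_PORT — free A2,Mu0,Ld1,B1 rp3 wp0
slot 4 (BR): ISSUE — free A2,Mu0,Ld1,B0 rp1 wp0
slot 5 (MEM): stall RD_PORT — free A2,Mu0,Ld1,B0 rp1 wp0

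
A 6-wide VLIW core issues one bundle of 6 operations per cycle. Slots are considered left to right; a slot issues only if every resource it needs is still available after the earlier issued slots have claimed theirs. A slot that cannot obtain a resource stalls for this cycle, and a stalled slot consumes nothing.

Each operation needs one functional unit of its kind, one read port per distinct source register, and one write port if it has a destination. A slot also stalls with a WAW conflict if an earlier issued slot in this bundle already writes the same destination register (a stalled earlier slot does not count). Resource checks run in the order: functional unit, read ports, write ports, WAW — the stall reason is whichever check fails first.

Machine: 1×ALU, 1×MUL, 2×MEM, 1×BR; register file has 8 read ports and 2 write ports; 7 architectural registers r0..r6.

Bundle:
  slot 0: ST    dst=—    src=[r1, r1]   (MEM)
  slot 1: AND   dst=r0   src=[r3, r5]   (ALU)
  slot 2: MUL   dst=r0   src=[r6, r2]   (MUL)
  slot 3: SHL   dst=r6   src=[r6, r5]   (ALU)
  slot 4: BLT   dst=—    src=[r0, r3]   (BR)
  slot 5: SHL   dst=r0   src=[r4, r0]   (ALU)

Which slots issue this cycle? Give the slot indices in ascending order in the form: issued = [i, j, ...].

issued = [0, 1, 4]

#0 MEM src=r1,r1 dispatched  <A:1 Mu:1 Ld:1 B:1 rd:7 wr:2>
#1 ALU src=r3,r5 dispatched  <A:0 Mu:1 Ld:1 B:1 rd:5 wr:1>
#2 MUL src=r6,r2 held:WAW  <A:0 Mu:1 Ld:1 B:1 rd:5 wr:1>
#3 ALU src=r6,r5 held:FU  <A:0 Mu:1 Ld:1 B:1 rd:5 wr:1>
#4 BR src=r0,r3 dispatched  <A:0 Mu:1 Ld:1 B:0 rd:3 wr:1>
#5 ALU src=r4,r0 held:FU  <A:0 Mu:1 Ld:1 B:0 rd:3 wr:1>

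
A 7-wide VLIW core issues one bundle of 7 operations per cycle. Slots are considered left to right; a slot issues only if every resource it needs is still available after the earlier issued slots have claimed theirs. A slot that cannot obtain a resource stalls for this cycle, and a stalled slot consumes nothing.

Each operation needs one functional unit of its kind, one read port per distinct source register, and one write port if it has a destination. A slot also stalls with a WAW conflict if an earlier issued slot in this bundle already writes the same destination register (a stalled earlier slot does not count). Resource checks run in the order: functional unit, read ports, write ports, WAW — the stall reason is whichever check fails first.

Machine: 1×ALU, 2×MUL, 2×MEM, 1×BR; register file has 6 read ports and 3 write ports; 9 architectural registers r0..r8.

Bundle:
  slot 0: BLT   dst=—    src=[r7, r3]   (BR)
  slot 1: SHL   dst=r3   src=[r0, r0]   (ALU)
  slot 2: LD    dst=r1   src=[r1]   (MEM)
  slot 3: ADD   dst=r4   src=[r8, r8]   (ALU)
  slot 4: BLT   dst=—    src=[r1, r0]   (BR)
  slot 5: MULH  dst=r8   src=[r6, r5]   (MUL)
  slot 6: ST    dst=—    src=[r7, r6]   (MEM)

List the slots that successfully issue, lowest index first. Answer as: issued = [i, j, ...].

[0] BR needs rd=2 wr=0: ok; after: ALU=1 MUL=2 MEM=2 BR=0, R=4, W=3
[1] ALU needs rd=1 wr=1: ok; after: ALU=0 MUL=2 MEM=2 BR=0, R=3, W=2
[2] MEM needs rd=1 wr=1: ok; after: ALU=0 MUL=2 MEM=1 BR=0, R=2, W=1
[3] ALU needs rd=1 wr=1: FU; after: ALU=0 MUL=2 MEM=1 BR=0, R=2, W=1
[4] BR needs rd=2 wr=0: FU; after: ALU=0 MUL=2 MEM=1 BR=0, R=2, W=1
[5] MUL needs rd=2 wr=1: ok; after: ALU=0 MUL=1 MEM=1 BR=0, R=0, W=0
[6] MEM needs rd=2 wr=0: RD_PORT; after: ALU=0 MUL=1 MEM=1 BR=0, R=0, W=0

issued = [0, 1, 2, 5]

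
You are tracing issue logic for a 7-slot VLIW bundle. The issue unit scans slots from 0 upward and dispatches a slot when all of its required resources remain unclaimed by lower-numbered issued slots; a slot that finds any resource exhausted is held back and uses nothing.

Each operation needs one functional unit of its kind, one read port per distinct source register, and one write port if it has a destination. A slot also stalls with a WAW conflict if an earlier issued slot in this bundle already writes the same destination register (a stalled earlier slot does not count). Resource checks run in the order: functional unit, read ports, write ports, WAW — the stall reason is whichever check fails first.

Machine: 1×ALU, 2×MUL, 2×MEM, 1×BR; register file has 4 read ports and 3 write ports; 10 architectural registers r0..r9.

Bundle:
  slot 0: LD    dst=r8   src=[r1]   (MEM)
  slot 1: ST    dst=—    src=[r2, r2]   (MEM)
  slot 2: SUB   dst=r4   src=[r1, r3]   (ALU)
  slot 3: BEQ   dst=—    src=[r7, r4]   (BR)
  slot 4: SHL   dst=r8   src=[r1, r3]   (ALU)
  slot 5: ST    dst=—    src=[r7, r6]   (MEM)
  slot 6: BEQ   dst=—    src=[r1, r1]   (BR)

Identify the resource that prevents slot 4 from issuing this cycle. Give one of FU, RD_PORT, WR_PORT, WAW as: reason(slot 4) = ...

slot 0 (MEM): ISSUE — free A1,Mu2,Ld1,B1 rp3 wp2
slot 1 (MEM): ISSUE — free A1,Mu2,Ld0,B1 rp2 wp2
slot 2 (ALU): ISSUE — free A0,Mu2,Ld0,B1 rp0 wp1
slot 3 (BR): stall RD_PORT — free A0,Mu2,Ld0,B1 rp0 wp1
slot 4 (ALU): stall FU — free A0,Mu2,Ld0,B1 rp0 wp1
slot 5 (MEM): stall FU — free A0,Mu2,Ld0,B1 rp0 wp1
slot 6 (BR): stall RD_PORT — free A0,Mu2,Ld0,B1 rp0 wp1

reason(slot 4) = FU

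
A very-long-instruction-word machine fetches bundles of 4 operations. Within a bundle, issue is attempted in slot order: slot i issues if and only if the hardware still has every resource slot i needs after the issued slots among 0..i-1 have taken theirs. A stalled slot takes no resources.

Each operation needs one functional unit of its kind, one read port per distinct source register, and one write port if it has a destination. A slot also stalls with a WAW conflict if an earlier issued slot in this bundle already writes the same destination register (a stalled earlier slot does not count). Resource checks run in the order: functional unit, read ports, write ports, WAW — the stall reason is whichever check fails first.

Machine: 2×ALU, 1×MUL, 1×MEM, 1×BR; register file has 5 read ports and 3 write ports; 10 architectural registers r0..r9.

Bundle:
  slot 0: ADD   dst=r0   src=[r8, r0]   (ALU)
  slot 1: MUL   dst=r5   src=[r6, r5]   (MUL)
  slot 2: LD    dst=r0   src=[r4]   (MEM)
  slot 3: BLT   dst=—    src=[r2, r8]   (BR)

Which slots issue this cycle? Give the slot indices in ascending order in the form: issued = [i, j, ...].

issued = [0, 1]

[0] ALU needs rd=2 wr=1: ok; after: ALU=1 MUL=1 MEM=1 BR=1, R=3, W=2
[1] MUL needs rd=2 wr=1: ok; after: ALU=1 MUL=0 MEM=1 BR=1, R=1, W=1
[2] MEM needs rd=1 wr=1: WAW; after: ALU=1 MUL=0 MEM=1 BR=1, R=1, W=1
[3] BR needs rd=2 wr=0: RD_PORT; after: ALU=1 MUL=0 MEM=1 BR=1, R=1, W=1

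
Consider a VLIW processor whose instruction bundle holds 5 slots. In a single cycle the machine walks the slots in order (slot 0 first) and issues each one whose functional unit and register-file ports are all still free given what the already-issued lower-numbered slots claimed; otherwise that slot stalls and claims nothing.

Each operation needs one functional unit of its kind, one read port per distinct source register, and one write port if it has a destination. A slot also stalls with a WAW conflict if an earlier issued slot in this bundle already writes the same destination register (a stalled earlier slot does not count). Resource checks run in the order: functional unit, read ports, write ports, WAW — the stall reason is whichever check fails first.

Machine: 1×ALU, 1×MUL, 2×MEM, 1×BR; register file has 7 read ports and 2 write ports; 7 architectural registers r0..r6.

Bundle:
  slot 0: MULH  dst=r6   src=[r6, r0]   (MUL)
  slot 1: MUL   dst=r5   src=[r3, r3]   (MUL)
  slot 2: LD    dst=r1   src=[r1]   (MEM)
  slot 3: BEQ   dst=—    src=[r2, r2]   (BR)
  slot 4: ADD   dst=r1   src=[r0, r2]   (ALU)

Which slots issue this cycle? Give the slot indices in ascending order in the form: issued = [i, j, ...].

issued = [0, 2, 3]

slot 0 (MUL): ISSUE — free A1,Mu0,Ld2,B1 rp5 wp1
slot 1 (MUL): stall FU — free A1,Mu0,Ld2,B1 rp5 wp1
slot 2 (MEM): ISSUE — free A1,Mu0,Ld1,B1 rp4 wp0
slot 3 (BR): ISSUE — free A1,Mu0,Ld1,B0 rp3 wp0
slot 4 (ALU): stall WR_PORT — free A1,Mu0,Ld1,B0 rp3 wp0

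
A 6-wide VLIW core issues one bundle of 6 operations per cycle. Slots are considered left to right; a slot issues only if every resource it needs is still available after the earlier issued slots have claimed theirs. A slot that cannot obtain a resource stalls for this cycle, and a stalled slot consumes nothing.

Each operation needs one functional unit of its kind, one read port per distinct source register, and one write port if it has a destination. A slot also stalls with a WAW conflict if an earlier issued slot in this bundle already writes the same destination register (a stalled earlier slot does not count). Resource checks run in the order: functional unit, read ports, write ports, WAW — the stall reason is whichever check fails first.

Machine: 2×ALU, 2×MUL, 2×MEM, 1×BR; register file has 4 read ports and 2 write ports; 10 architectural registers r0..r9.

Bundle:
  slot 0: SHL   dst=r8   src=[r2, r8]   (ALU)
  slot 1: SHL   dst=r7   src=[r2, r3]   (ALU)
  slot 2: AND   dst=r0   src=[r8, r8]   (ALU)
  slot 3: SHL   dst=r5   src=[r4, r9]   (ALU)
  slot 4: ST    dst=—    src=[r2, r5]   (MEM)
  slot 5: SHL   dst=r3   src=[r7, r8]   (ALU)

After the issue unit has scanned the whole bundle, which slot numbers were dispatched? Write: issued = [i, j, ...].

  0. ALU→r8 ⇒ go  {1A/2Mu/2Ld/1B | 2r 1w}
  1. ALU→r7 ⇒ go  {0A/2Mu/2Ld/1B | 0r 0w}
  2. ALU→r0 ⇒ no(FU)  {0A/2Mu/2Ld/1B | 0r 0w}
  3. ALU→r5 ⇒ no(FU)  {0A/2Mu/2Ld/1B | 0r 0w}
  4. MEM ⇒ no(RD_PORT)  {0A/2Mu/2Ld/1B | 0r 0w}
  5. ALU→r3 ⇒ no(FU)  {0A/2Mu/2Ld/1B | 0r 0w}

issued = [0, 1]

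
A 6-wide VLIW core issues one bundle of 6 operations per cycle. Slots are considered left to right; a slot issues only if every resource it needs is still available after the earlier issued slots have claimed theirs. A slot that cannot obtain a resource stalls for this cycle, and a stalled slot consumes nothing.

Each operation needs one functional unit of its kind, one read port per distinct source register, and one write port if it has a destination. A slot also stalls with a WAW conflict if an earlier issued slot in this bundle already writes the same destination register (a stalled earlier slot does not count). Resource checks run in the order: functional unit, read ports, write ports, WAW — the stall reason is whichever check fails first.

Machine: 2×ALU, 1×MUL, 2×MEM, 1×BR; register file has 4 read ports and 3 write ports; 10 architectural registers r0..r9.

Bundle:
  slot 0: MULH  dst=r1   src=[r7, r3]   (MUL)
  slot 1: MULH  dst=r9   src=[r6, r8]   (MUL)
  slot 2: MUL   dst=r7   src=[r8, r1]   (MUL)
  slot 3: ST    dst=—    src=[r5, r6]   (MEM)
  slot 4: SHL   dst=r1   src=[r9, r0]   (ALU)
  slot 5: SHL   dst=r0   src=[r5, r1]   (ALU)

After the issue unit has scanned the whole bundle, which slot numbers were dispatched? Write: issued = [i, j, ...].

issued = [0, 3]

  0. MUL→r1 ⇒ go  {2A/0Mu/2Ld/1B | 2r 2w}
  1. MUL→r9 ⇒ no(FU)  {2A/0Mu/2Ld/1B | 2r 2w}
  2. MUL→r7 ⇒ no(FU)  {2A/0Mu/2Ld/1B | 2r 2w}
  3. MEM ⇒ go  {2A/0Mu/1Ld/1B | 0r 2w}
  4. ALU→r1 ⇒ no(RD_PORT)  {2A/0Mu/1Ld/1B | 0r 2w}
  5. ALU→r0 ⇒ no(RD_PORT)  {2A/0Mu/1Ld/1B | 0r 2w}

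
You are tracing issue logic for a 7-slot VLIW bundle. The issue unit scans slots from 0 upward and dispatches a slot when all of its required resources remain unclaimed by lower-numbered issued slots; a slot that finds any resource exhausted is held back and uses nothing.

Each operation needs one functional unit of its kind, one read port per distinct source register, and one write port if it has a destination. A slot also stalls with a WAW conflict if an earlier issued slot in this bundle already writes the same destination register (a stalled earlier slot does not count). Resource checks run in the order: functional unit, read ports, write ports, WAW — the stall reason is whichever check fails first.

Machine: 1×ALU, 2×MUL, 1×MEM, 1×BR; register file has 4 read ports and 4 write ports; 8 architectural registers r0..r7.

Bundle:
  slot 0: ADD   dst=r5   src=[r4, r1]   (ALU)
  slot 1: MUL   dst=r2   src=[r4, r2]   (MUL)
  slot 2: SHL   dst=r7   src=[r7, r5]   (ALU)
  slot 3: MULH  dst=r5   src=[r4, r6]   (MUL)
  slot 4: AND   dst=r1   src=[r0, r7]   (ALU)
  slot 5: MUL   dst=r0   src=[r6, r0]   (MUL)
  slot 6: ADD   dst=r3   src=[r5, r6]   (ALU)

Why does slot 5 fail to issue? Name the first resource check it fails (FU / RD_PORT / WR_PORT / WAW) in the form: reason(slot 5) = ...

reason(slot 5) = RD_PORT

[0] ALU needs rd=2 wr=1: ok; after: ALU=0 MUL=2 MEM=1 BR=1, R=2, W=3
[1] MUL needs rd=2 wr=1: ok; after: ALU=0 MUL=1 MEM=1 BR=1, R=0, W=2
[2] ALU needs rd=2 wr=1: FU; after: ALU=0 MUL=1 MEM=1 BR=1, R=0, W=2
[3] MUL needs rd=2 wr=1: RD_PORT; after: ALU=0 MUL=1 MEM=1 BR=1, R=0, W=2
[4] ALU needs rd=2 wr=1: FU; after: ALU=0 MUL=1 MEM=1 BR=1, R=0, W=2
[5] MUL needs rd=2 wr=1: RD_PORT; after: ALU=0 MUL=1 MEM=1 BR=1, R=0, W=2
[6] ALU needs rd=2 wr=1: FU; after: ALU=0 MUL=1 MEM=1 BR=1, R=0, W=2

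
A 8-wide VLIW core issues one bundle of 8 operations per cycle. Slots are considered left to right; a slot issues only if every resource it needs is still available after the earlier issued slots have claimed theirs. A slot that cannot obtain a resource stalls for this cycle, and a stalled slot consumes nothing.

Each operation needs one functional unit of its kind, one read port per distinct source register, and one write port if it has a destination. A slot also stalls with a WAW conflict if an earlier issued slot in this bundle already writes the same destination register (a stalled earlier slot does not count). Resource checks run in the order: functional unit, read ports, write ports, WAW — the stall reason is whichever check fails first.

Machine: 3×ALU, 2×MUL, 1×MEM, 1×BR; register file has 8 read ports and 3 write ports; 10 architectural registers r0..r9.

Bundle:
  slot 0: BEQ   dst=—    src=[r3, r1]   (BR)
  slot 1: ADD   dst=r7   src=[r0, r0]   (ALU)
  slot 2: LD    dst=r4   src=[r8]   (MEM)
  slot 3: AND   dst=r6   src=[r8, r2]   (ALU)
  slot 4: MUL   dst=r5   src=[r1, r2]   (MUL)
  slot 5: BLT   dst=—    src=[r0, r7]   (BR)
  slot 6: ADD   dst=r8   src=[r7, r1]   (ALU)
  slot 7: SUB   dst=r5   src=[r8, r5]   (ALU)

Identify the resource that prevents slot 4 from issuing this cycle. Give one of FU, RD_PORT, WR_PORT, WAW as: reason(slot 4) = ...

  0. BR ⇒ go  {3A/2Mu/1Ld/0B | 6r 3w}
  1. ALU→r7 ⇒ go  {2A/2Mu/1Ld/0B | 5r 2w}
  2. MEM→r4 ⇒ go  {2A/2Mu/0Ld/0B | 4r 1w}
  3. ALU→r6 ⇒ go  {1A/2Mu/0Ld/0B | 2r 0w}
  4. MUL→r5 ⇒ no(WR_PORT)  {1A/2Mu/0Ld/0B | 2r 0w}
  5. BR ⇒ no(FU)  {1A/2Mu/0Ld/0B | 2r 0w}
  6. ALU→r8 ⇒ no(WR_PORT)  {1A/2Mu/0Ld/0B | 2r 0w}
  7. ALU→r5 ⇒ no(WR_PORT)  {1A/2Mu/0Ld/0B | 2r 0w}

reason(slot 4) = WR_PORT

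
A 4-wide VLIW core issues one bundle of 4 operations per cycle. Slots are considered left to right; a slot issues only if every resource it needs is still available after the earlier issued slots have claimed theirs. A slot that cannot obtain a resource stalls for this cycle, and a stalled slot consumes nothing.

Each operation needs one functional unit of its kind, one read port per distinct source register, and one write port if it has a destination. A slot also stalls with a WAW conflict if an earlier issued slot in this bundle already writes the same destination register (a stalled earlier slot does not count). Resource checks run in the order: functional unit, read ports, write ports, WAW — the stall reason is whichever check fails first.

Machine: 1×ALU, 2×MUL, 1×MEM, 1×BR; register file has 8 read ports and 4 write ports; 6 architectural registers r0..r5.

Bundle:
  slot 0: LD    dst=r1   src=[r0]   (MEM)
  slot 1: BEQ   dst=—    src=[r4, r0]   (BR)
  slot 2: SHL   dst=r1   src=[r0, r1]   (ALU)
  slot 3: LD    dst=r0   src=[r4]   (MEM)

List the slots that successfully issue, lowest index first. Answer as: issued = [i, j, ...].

issued = [0, 1]

  0. MEM→r1 ⇒ go  {1A/2Mu/0Ld/1B | 7r 3w}
  1. BR ⇒ go  {1A/2Mu/0Ld/0B | 5r 3w}
  2. ALU→r1 ⇒ no(WAW)  {1A/2Mu/0Ld/0B | 5r 3w}
  3. MEM→r0 ⇒ no(FU)  {1A/2Mu/0Ld/0B | 5r 3w}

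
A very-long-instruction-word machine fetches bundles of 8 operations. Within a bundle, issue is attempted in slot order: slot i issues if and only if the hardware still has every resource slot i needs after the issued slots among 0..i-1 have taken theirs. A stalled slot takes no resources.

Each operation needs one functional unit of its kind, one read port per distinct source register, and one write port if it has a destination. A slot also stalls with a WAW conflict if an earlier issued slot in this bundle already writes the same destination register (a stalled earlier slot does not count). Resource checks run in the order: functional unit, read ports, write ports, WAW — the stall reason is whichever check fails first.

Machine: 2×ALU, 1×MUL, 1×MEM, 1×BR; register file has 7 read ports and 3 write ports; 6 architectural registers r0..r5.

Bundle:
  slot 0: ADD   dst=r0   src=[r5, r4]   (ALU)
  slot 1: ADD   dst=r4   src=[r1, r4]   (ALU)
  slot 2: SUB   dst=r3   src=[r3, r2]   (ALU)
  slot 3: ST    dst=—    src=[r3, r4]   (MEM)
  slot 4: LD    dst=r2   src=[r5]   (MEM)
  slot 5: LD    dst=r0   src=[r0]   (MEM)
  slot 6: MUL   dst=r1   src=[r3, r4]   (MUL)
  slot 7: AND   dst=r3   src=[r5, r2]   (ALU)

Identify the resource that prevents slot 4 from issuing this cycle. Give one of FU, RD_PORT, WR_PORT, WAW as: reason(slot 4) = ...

[0] ALU needs rd=2 wr=1: ok; after: ALU=1 MUL=1 MEM=1 BR=1, R=5, W=2
[1] ALU needs rd=2 wr=1: ok; after: ALU=0 MUL=1 MEM=1 BR=1, R=3, W=1
[2] ALU needs rd=2 wr=1: FU; after: ALU=0 MUL=1 MEM=1 BR=1, R=3, W=1
[3] MEM needs rd=2 wr=0: ok; after: ALU=0 MUL=1 MEM=0 BR=1, R=1, W=1
[4] MEM needs rd=1 wr=1: FU; after: ALU=0 MUL=1 MEM=0 BR=1, R=1, W=1
[5] MEM needs rd=1 wr=1: FU; after: ALU=0 MUL=1 MEM=0 BR=1, R=1, W=1
[6] MUL needs rd=2 wr=1: RD_PORT; after: ALU=0 MUL=1 MEM=0 BR=1, R=1, W=1
[7] ALU needs rd=2 wr=1: FU; after: ALU=0 MUL=1 MEM=0 BR=1, R=1, W=1

reason(slot 4) = FU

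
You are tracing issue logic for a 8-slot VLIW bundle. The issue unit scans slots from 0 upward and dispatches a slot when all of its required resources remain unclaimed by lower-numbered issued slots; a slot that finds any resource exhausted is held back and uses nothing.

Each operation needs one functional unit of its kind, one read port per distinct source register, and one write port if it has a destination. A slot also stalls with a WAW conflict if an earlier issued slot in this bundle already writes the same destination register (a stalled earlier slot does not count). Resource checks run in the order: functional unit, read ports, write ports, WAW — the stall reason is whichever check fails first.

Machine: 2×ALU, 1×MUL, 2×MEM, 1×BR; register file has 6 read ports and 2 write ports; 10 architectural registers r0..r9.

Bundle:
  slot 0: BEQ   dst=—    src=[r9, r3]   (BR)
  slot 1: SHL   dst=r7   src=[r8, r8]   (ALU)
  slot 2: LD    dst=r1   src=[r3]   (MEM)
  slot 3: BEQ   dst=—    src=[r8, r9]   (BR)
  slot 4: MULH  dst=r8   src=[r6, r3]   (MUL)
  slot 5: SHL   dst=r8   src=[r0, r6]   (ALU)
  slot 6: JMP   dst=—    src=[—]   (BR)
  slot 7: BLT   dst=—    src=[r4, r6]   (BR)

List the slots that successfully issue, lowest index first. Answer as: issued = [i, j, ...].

#0 BR src=r9,r3 dispatched  <A:2 Mu:1 Ld:2 B:0 rd:4 wr:2>
#1 ALU src=r8,r8 dispatched  <A:1 Mu:1 Ld:2 B:0 rd:3 wr:1>
#2 MEM src=r3 dispatched  <A:1 Mu:1 Ld:1 B:0 rd:2 wr:0>
#3 BR src=r8,r9 held:FU  <A:1 Mu:1 Ld:1 B:0 rd:2 wr:0>
#4 MUL src=r6,r3 held:WR_PORT  <A:1 Mu:1 Ld:1 B:0 rd:2 wr:0>
#5 ALU src=r0,r6 held:WR_PORT  <A:1 Mu:1 Ld:1 B:0 rd:2 wr:0>
#6 BR src=- held:FU  <A:1 Mu:1 Ld:1 B:0 rd:2 wr:0>
#7 BR src=r4,r6 held:FU  <A:1 Mu:1 Ld:1 B:0 rd:2 wr:0>

issued = [0, 1, 2]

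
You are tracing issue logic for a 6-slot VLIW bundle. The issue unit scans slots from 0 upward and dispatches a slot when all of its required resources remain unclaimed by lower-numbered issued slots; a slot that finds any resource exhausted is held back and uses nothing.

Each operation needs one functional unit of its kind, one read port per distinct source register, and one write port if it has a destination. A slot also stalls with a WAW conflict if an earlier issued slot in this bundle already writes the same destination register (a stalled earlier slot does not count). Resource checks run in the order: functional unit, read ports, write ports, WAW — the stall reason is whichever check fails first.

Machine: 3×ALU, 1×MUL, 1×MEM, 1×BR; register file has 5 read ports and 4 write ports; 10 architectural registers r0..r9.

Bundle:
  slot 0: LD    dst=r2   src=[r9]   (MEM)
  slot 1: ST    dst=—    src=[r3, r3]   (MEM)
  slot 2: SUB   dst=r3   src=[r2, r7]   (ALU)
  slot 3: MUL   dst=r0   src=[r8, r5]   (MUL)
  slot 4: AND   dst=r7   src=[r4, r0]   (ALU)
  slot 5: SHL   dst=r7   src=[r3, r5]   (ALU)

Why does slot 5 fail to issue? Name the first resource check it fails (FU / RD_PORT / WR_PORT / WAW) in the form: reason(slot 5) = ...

(0) want 1×MEM +1rd +1wr — yes → AL3|MU1|ME0|BR1|rd4|wr3
(1) want 1×MEM +1rd +0wr — FU → AL3|MU1|ME0|BR1|rd4|wr3
(2) want 1×ALU +2rd +1wr — yes → AL2|MU1|ME0|BR1|rd2|wr2
(3) want 1×MUL +2rd +1wr — yes → AL2|MU0|ME0|BR1|rd0|wr1
(4) want 1×ALU +2rd +1wr — RD_PORT → AL2|MU0|ME0|BR1|rd0|wr1
(5) want 1×ALU +2rd +1wr — RD_PORT → AL2|MU0|ME0|BR1|rd0|wr1

reason(slot 5) = RD_PORT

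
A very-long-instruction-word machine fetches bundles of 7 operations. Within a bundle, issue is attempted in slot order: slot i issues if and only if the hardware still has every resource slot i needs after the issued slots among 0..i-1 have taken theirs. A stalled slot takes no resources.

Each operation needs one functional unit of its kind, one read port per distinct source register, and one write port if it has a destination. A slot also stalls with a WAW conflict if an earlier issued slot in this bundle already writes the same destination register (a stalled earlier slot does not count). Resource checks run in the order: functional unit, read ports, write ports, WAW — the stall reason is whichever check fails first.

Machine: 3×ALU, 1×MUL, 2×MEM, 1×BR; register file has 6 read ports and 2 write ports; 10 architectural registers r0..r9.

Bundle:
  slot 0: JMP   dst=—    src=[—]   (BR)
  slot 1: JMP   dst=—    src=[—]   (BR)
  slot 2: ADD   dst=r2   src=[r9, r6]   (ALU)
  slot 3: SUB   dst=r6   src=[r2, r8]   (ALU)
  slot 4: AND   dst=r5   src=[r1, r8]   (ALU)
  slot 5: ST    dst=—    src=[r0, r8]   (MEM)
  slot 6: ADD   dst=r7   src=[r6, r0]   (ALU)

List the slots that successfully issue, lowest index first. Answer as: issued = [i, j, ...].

issued = [0, 2, 3, 5]

#0 BR src=- dispatched  <A:3 Mu:1 Ld:2 B:0 rd:6 wr:2>
#1 BR src=- held:FU  <A:3 Mu:1 Ld:2 B:0 rd:6 wr:2>
#2 ALU src=r9,r6 dispatched  <A:2 Mu:1 Ld:2 B:0 rd:4 wr:1>
#3 ALU src=r2,r8 dispatched  <A:1 Mu:1 Ld:2 B:0 rd:2 wr:0>
#4 ALU src=r1,r8 held:WR_PORT  <A:1 Mu:1 Ld:2 B:0 rd:2 wr:0>
#5 MEM src=r0,r8 dispatched  <A:1 Mu:1 Ld:1 B:0 rd:0 wr:0>
#6 ALU src=r6,r0 held:RD_PORT  <A:1 Mu:1 Ld:1 B:0 rd:0 wr:0>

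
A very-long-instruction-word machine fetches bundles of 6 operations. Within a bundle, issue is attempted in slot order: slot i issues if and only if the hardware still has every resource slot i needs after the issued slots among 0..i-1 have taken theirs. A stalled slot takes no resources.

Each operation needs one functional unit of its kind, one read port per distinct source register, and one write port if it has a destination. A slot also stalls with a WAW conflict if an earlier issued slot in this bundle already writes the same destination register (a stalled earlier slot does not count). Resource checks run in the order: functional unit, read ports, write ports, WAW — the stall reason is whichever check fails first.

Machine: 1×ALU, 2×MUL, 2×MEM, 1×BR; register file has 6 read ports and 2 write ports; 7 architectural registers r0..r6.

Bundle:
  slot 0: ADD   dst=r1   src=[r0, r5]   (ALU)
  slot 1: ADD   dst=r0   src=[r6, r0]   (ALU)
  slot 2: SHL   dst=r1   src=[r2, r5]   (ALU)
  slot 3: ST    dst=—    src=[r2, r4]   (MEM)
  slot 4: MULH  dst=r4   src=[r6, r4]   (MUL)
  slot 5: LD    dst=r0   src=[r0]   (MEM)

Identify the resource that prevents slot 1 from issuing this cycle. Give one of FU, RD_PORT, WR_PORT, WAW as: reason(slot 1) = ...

#0 ALU src=r0,r5 dispatched  <A:0 Mu:2 Ld:2 B:1 rd:4 wr:1>
#1 ALU src=r6,r0 held:FU  <A:0 Mu:2 Ld:2 B:1 rd:4 wr:1>
#2 ALU src=r2,r5 held:FU  <A:0 Mu:2 Ld:2 B:1 rd:4 wr:1>
#3 MEM src=r2,r4 dispatched  <A:0 Mu:2 Ld:1 B:1 rd:2 wr:1>
#4 MUL src=r6,r4 dispatched  <A:0 Mu:1 Ld:1 B:1 rd:0 wr:0>
#5 MEM src=r0 held:RD_PORT  <A:0 Mu:1 Ld:1 B:1 rd:0 wr:0>

reason(slot 1) = FU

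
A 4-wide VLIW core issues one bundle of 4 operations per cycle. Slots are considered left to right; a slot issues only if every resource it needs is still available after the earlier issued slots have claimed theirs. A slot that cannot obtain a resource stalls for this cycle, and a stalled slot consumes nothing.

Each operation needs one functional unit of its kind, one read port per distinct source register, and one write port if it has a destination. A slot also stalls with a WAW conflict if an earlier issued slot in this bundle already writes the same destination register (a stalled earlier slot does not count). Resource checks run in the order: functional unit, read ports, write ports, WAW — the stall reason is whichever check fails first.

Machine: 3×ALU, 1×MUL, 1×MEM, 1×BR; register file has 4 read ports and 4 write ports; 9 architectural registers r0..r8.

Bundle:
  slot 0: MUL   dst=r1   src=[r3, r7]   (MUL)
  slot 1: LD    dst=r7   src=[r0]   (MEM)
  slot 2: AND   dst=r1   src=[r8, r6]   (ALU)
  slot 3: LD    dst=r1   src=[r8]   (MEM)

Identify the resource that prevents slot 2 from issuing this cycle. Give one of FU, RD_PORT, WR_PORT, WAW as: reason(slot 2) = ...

reason(slot 2) = RD_PORT

(0) want 1×MUL +2rd +1wr — yes → AL3|MU0|ME1|BR1|rd2|wr3
(1) want 1×MEM +1rd +1wr — yes → AL3|MU0|ME0|BR1|rd1|wr2
(2) want 1×ALU +2rd +1wr — RD_PORT → AL3|MU0|ME0|BR1|rd1|wr2
(3) want 1×MEM +1rd +1wr — FU → AL3|MU0|ME0|BR1|rd1|wr2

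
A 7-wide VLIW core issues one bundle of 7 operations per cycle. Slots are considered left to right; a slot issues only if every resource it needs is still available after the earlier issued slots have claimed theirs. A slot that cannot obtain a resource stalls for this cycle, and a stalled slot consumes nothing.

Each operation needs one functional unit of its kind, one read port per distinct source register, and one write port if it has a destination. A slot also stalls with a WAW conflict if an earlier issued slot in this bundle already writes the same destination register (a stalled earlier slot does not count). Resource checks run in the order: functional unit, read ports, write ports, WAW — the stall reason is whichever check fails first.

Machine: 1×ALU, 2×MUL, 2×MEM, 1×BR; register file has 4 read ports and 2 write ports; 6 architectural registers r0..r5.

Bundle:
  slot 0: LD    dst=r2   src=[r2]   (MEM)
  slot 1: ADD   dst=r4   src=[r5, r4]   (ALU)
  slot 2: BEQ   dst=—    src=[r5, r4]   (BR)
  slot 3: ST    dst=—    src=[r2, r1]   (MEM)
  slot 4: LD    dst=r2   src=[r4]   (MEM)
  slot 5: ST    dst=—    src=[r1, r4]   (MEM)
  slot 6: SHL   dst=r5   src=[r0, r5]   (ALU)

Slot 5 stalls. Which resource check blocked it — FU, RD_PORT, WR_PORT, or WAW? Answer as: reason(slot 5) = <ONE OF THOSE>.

reason(slot 5) = RD_PORT

(0) want 1×MEM +1rd +1wr — yes → AL1|MU2|ME1|BR1|rd3|wr1
(1) want 1×ALU +2rd +1wr — yes → AL0|MU2|ME1|BR1|rd1|wr0
(2) want 1×BR +2rd +0wr — RD_PORT → AL0|MU2|ME1|BR1|rd1|wr0
(3) want 1×MEM +2rd +0wr — RD_PORT → AL0|MU2|ME1|BR1|rd1|wr0
(4) want 1×MEM +1rd +1wr — WR_PORT → AL0|MU2|ME1|BR1|rd1|wr0
(5) want 1×MEM +2rd +0wr — RD_PORT → AL0|MU2|ME1|BR1|rd1|wr0
(6) want 1×ALU +2rd +1wr — FU → AL0|MU2|ME1|BR1|rd1|wr0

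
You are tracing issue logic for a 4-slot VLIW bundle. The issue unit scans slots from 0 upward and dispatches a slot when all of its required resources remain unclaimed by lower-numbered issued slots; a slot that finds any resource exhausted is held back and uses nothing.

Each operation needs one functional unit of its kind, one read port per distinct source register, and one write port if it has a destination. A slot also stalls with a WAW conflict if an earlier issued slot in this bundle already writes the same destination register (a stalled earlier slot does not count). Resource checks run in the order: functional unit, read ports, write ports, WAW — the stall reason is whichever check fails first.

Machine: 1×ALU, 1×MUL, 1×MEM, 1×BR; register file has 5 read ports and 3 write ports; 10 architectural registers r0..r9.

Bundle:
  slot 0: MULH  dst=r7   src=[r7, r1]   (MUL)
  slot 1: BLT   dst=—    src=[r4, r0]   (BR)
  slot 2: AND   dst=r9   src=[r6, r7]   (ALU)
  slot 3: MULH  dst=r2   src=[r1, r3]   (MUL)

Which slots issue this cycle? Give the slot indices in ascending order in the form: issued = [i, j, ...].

issued = [0, 1]

  0. MUL→r7 ⇒ go  {1A/0Mu/1Ld/1B | 3r 2w}
  1. BR ⇒ go  {1A/0Mu/1Ld/0B | 1r 2w}
  2. ALU→r9 ⇒ no(RD_PORT)  {1A/0Mu/1Ld/0B | 1r 2w}
  3. MUL→r2 ⇒ no(FU)  {1A/0Mu/1Ld/0B | 1r 2w}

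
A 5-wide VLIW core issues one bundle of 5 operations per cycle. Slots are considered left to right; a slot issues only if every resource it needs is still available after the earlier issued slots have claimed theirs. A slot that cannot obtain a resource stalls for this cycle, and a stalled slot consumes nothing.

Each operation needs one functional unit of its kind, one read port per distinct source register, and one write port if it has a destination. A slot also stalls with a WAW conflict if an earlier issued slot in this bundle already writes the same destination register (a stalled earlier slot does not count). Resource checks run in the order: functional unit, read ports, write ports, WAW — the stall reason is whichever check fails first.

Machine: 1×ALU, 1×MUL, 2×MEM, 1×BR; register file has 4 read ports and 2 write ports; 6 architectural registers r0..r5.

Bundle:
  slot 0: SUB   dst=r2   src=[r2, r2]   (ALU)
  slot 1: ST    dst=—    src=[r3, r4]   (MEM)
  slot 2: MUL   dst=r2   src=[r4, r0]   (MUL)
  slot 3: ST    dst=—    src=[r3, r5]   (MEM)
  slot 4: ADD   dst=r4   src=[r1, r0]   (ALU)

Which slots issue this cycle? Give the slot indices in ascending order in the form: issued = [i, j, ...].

issued = [0, 1]

[0] ALU needs rd=1 wr=1: ok; after: ALU=0 MUL=1 MEM=2 BR=1, R=3, W=1
[1] MEM needs rd=2 wr=0: ok; after: ALU=0 MUL=1 MEM=1 BR=1, R=1, W=1
[2] MUL needs rd=2 wr=1: RD_PORT; after: ALU=0 MUL=1 MEM=1 BR=1, R=1, W=1
[3] MEM needs rd=2 wr=0: RD_PORT; after: ALU=0 MUL=1 MEM=1 BR=1, R=1, W=1
[4] ALU needs rd=2 wr=1: FU; after: ALU=0 MUL=1 MEM=1 BR=1, R=1, W=1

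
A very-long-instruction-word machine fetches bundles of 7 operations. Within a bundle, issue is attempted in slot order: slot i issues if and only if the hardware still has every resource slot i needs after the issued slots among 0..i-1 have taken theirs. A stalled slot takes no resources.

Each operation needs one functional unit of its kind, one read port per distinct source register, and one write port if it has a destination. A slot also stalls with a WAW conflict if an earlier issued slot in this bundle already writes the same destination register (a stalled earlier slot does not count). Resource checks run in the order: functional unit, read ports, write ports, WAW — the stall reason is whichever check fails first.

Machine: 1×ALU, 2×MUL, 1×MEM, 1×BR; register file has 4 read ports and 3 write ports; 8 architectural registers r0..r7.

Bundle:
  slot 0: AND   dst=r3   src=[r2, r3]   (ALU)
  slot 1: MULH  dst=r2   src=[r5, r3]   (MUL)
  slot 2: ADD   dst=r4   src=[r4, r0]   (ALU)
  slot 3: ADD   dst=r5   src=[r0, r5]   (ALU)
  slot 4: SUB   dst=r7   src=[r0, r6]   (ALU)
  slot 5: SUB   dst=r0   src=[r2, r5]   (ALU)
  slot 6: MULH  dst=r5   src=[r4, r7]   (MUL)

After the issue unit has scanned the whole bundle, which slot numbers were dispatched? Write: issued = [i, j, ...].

issued = [0, 1]

(0) want 1×ALU +2rd +1wr — yes → AL0|MU2|ME1|BR1|rd2|wr2
(1) want 1×MUL +2rd +1wr — yes → AL0|MU1|ME1|BR1|rd0|wr1
(2) want 1×ALU +2rd +1wr — FU → AL0|MU1|ME1|BR1|rd0|wr1
(3) want 1×ALU +2rd +1wr — FU → AL0|MU1|ME1|BR1|rd0|wr1
(4) want 1×ALU +2rd +1wr — FU → AL0|MU1|ME1|BR1|rd0|wr1
(5) want 1×ALU +2rd +1wr — FU → AL0|MU1|ME1|BR1|rd0|wr1
(6) want 1×MUL +2rd +1wr — RD_PORT → AL0|MU1|ME1|BR1|rd0|wr1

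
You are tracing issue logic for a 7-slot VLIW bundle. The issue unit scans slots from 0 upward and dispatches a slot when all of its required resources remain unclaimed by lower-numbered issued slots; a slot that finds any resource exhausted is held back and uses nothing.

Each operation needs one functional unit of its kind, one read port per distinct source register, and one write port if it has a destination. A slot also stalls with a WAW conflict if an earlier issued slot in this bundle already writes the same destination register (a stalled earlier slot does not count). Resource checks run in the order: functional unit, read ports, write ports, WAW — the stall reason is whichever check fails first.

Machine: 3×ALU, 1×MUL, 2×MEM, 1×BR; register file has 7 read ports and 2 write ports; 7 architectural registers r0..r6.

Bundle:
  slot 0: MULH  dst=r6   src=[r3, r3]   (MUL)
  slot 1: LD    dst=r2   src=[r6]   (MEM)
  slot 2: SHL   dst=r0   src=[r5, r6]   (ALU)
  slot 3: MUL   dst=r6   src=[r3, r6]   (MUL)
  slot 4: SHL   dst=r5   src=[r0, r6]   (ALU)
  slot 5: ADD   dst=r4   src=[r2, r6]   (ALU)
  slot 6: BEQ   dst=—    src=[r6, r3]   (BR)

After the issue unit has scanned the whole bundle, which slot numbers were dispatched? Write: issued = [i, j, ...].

slot 0 (MUL): ISSUE — free A3,Mu0,Ld2,B1 rp6 wp1
slot 1 (MEM): ISSUE — free A3,Mu0,Ld1,B1 rp5 wp0
slot 2 (ALU): stall WR_PORT — free A3,Mu0,Ld1,B1 rp5 wp0
slot 3 (MUL): stall FU — free A3,Mu0,Ld1,B1 rp5 wp0
slot 4 (ALU): stall WR_PORT — free A3,Mu0,Ld1,B1 rp5 wp0
slot 5 (ALU): stall WR_PORT — free A3,Mu0,Ld1,B1 rp5 wp0
slot 6 (BR): ISSUE — free A3,Mu0,Ld1,B0 rp3 wp0

issued = [0, 1, 6]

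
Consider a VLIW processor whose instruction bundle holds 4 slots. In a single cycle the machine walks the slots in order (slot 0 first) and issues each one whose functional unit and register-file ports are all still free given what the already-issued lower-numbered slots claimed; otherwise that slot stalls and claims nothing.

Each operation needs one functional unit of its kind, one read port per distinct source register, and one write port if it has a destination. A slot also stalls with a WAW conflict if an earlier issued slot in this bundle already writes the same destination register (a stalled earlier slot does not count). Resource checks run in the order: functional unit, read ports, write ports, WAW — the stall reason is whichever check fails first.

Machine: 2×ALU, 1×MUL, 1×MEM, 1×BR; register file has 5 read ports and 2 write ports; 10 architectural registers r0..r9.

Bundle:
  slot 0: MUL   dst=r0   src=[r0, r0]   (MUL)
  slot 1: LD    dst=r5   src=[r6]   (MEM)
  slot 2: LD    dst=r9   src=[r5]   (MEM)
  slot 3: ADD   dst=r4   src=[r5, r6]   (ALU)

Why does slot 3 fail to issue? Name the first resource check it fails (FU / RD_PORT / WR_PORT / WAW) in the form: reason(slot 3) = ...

slot 0 (MUL): ISSUE — free A2,Mu0,Ld1,B1 rp4 wp1
slot 1 (MEM): ISSUE — free A2,Mu0,Ld0,B1 rp3 wp0
slot 2 (MEM): stall FU — free A2,Mu0,Ld0,B1 rp3 wp0
slot 3 (ALU): stall WR_PORT — free A2,Mu0,Ld0,B1 rp3 wp0

reason(slot 3) = WR_PORT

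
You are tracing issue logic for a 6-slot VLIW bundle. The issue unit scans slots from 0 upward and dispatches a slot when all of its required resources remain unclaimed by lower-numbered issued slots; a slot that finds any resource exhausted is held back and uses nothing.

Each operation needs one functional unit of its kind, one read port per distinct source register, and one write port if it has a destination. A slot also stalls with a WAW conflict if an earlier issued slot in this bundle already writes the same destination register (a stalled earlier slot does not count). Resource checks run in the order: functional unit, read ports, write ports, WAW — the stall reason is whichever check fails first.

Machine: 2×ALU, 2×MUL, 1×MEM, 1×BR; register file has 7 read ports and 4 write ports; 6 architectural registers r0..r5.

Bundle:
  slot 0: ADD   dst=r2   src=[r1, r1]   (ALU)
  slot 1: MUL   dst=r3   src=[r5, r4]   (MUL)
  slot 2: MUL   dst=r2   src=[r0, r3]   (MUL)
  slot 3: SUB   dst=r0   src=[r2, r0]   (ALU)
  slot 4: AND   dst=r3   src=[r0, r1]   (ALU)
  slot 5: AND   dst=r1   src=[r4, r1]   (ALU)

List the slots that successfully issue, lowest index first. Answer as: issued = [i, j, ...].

[0] ALU needs rd=1 wr=1: ok; after: ALU=1 MUL=2 MEM=1 BR=1, R=6, W=3
[1] MUL needs rd=2 wr=1: ok; after: ALU=1 MUL=1 MEM=1 BR=1, R=4, W=2
[2] MUL needs rd=2 wr=1: WAW; after: ALU=1 MUL=1 MEM=1 BR=1, R=4, W=2
[3] ALU needs rd=2 wr=1: ok; after: ALU=0 MUL=1 MEM=1 BR=1, R=2, W=1
[4] ALU needs rd=2 wr=1: FU; after: ALU=0 MUL=1 MEM=1 BR=1, R=2, W=1
[5] ALU needs rd=2 wr=1: FU; after: ALU=0 MUL=1 MEM=1 BR=1, R=2, W=1

issued = [0, 1, 3]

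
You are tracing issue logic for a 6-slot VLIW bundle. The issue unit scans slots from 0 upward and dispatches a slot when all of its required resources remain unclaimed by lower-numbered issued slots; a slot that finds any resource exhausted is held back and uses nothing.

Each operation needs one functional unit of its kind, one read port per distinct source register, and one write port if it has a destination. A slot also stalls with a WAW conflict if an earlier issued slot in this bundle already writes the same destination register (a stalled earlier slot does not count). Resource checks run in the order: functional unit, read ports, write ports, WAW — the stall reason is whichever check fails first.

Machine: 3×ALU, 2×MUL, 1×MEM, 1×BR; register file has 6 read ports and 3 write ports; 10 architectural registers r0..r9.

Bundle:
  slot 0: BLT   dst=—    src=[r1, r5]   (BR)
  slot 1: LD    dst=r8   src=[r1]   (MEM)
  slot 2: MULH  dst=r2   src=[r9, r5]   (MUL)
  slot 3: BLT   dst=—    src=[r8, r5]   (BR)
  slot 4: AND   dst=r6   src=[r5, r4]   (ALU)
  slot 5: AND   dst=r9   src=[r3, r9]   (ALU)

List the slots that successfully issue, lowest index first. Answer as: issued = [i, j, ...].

#0 BR src=r1,r5 dispatched  <A:3 Mu:2 Ld:1 B:0 rd:4 wr:3>
#1 MEM src=r1 dispatched  <A:3 Mu:2 Ld:0 B:0 rd:3 wr:2>
#2 MUL src=r9,r5 dispatched  <A:3 Mu:1 Ld:0 B:0 rd:1 wr:1>
#3 BR src=r8,r5 held:FU  <A:3 Mu:1 Ld:0 B:0 rd:1 wr:1>
#4 ALU src=r5,r4 held:RD_PORT  <A:3 Mu:1 Ld:0 B:0 rd:1 wr:1>
#5 ALU src=r3,r9 held:RD_PORT  <A:3 Mu:1 Ld:0 B:0 rd:1 wr:1>

issued = [0, 1, 2]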